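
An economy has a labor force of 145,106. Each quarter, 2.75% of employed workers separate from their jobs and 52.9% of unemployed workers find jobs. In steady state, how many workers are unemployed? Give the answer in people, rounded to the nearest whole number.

About 7,171 are unemployed in steady state.

Steady-state unemployment rate u* = s/(s+f) = 2.75/(2.75+52.9) = 0.049416.
Unemployed = u* × labor force = 0.049416 × 145,106 ≈ 7,171.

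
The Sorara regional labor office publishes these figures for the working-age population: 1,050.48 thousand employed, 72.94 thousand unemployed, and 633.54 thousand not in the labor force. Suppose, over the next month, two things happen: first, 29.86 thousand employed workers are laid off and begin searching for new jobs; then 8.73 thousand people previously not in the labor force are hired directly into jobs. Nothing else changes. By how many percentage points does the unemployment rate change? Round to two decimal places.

The unemployment rate changes by +2.59 percentage points.

Initially, labor force = 1,050.48 + 72.94 = 1,123.42 thousand, so u = 72.94/1,123.42 = 6.49%.
After the first change, employed falls and unemployed rises by 29.86; labor force unchanged → E = 1,020.62, U = 102.80, labor force = 1,123.42 thousand.
After the second change, employed and labor force both rise by 8.73; unemployed unchanged → E = 1,029.35, U = 102.80, labor force = 1,132.15 thousand.
New unemployment rate = 102.80 / 1,132.15 = 9.08%.
Change = 9.08% − 6.49% = +2.59 percentage points.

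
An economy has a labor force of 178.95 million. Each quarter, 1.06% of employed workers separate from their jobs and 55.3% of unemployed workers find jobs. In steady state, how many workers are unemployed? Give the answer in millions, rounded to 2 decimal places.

Steady-state unemployment rate u* = s/(s+f) = 1.06/(1.06+55.3) = 0.018808.
Unemployed = u* × labor force = 0.018808 × 178.95 ≈ 3.37 million.

About 3.37 million are unemployed in steady state.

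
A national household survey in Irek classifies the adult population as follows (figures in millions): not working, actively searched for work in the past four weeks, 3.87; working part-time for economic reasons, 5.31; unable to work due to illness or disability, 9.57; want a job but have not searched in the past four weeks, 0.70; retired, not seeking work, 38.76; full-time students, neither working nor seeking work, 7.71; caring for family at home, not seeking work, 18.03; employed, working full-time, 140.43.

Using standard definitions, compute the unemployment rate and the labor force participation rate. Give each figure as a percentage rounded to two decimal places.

Unemployment rate ≈ 2.59%; labor force participation rate ≈ 66.68%.

Employed = 5.31 + 140.43 = 145.74 million (anyone who worked, including part-time for economic reasons, counts as employed).
Unemployed = 3.87 million.
Labor force = 145.74 + 3.87 = 149.61 million.
Not in labor force = 9.57 + 0.70 + 38.76 + 7.71 + 18.03 = 74.77 million (those not working and not actively searching are outside the labor force — including those who want a job but have given up searching).
Civilian working-age population = 149.61 + 74.77 = 224.38 million.
Unemployment rate = 3.87 / 149.61 = 2.59%.
Labor force participation rate = 149.61 / 224.38 = 66.68%.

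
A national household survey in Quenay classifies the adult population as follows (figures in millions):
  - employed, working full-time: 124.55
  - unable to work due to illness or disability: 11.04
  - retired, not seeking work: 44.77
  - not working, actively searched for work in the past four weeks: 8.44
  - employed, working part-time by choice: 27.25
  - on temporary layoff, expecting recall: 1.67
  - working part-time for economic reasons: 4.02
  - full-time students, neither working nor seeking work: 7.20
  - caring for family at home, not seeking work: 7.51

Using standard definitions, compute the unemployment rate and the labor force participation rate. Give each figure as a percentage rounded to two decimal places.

Unemployment rate ≈ 6.09%; labor force participation rate ≈ 70.18%.

Employed = 124.55 + 27.25 + 4.02 = 155.82 million (anyone who worked, including part-time for economic reasons, counts as employed).
Unemployed = 8.44 + 1.67 = 10.11 million (jobless and actively searching, or on temporary layoff).
Labor force = 155.82 + 10.11 = 165.93 million.
Not in labor force = 11.04 + 44.77 + 7.20 + 7.51 = 70.52 million (those not working and not actively searching are outside the labor force).
Civilian working-age population = 165.93 + 70.52 = 236.45 million.
Unemployment rate = 10.11 / 165.93 = 6.09%.
Labor force participation rate = 165.93 / 236.45 = 70.18%.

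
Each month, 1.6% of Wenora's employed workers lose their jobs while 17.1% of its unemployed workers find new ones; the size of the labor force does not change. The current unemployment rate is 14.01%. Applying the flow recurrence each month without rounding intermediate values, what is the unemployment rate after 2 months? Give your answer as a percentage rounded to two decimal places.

With a fixed labor force, u_{t+1} = u_t + s·(1−u_t) − f·u_t = u_t·(1−s−f) + s.
Here 1−s−f = 0.813 and s = 0.016.
u_1 = 0.140100 × 0.813 + 0.016 = 0.129901.
u_2 = 0.129901 × 0.813 + 0.016 = 0.121610.

Unemployment rate after two months ≈ 12.16%.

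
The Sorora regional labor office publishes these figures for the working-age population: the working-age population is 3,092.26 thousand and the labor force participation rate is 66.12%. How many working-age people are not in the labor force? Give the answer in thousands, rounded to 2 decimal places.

About 1,047.66 thousand are not in the labor force.

Share not in the labor force = 1 − 0.6612 = 0.3388.
Not in labor force = 0.3388 × 3,092.26 ≈ 1,047.66 thousand.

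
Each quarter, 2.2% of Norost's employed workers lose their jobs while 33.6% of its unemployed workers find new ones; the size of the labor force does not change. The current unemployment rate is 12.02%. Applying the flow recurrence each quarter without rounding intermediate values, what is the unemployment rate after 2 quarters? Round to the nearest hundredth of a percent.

With a fixed labor force, u_{t+1} = u_t + s·(1−u_t) − f·u_t = u_t·(1−s−f) + s.
Here 1−s−f = 0.642 and s = 0.022.
u_1 = 0.120200 × 0.642 + 0.022 = 0.099168.
u_2 = 0.099168 × 0.642 + 0.022 = 0.085666.

Unemployment rate after two quarters ≈ 8.57%.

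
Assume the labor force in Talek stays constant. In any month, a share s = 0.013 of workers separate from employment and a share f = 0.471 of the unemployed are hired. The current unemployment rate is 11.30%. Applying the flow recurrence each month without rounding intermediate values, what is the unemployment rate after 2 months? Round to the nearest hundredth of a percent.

With a fixed labor force, u_{t+1} = u_t + s·(1−u_t) − f·u_t = u_t·(1−s−f) + s.
Here 1−s−f = 0.516 and s = 0.013.
u_1 = 0.113000 × 0.516 + 0.013 = 0.071308.
u_2 = 0.071308 × 0.516 + 0.013 = 0.049795.

Unemployment rate after two months ≈ 4.98%.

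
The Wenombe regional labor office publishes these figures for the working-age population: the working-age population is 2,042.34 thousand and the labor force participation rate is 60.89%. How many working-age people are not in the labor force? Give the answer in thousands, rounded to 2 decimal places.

Share not in the labor force = 1 − 0.6089 = 0.3911.
Not in labor force = 0.3911 × 2,042.34 ≈ 798.76 thousand.

About 798.76 thousand are not in the labor force.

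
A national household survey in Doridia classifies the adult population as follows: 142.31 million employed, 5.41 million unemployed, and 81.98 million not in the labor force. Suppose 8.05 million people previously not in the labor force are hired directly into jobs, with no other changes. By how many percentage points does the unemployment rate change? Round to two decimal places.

Initially, labor force = 142.31 + 5.41 = 147.72 million, so u = 5.41/147.72 = 3.66%.
After the change, employed and labor force both rise by 8.05; unemployed unchanged → E = 150.36, U = 5.41, labor force = 155.77 million.
New unemployment rate = 5.41 / 155.77 = 3.47%.
Change = 3.47% − 3.66% = −0.19 percentage points.

The unemployment rate changes by −0.19 percentage points.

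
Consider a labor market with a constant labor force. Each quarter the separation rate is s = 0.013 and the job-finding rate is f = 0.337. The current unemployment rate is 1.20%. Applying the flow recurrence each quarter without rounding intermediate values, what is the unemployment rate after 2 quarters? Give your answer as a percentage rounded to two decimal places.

Unemployment rate after two quarters ≈ 2.65%.

With a fixed labor force, u_{t+1} = u_t + s·(1−u_t) − f·u_t = u_t·(1−s−f) + s.
Here 1−s−f = 0.650 and s = 0.013.
u_1 = 0.012000 × 0.650 + 0.013 = 0.020800.
u_2 = 0.020800 × 0.650 + 0.013 = 0.026520.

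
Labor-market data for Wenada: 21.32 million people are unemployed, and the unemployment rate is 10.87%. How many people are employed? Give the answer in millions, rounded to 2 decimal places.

About 174.82 million are employed.

Labor force = U / u = 21.32 / 0.1087 ≈ 196.14 million.
Employed = labor force − unemployed = 196.14 − 21.32 = 174.82 million.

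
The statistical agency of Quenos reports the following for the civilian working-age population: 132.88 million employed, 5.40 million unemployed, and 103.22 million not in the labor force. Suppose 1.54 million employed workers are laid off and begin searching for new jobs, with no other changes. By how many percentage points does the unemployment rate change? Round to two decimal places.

The unemployment rate changes by +1.11 percentage points.

Initially, labor force = 132.88 + 5.40 = 138.28 million, so u = 5.40/138.28 = 3.91%.
After the change, employed falls and unemployed rises by 1.54; labor force unchanged → E = 131.34, U = 6.94, labor force = 138.28 million.
New unemployment rate = 6.94 / 138.28 = 5.02%.
Change = 5.02% − 3.91% = +1.11 percentage points.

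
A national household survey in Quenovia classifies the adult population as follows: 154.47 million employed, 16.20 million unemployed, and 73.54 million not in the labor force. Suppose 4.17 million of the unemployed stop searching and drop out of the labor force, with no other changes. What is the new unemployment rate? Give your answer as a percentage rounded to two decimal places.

Initially, labor force = 154.47 + 16.20 = 170.67 million, so u = 16.20/170.67 = 9.49%.
After the change, unemployed and labor force both fall by 4.17 → E = 154.47, U = 12.03, labor force = 166.50 million.
New unemployment rate = 12.03 / 166.50 = 7.23%.

New unemployment rate ≈ 7.23%.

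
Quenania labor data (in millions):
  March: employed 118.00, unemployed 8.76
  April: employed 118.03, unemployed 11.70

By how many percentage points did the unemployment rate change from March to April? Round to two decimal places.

March: labor force = 118.00 + 8.76 = 126.76; u = 8.76/126.76 = 6.91%.
April: labor force = 118.03 + 11.70 = 129.73; u = 11.70/129.73 = 9.02%.
Change = 9.02% − 6.91% = +2.11 pp.

The unemployment rate changed by +2.11 percentage points.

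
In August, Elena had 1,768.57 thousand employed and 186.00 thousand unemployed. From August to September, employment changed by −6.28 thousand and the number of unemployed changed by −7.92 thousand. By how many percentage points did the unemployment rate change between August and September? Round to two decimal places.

August: labor force = 1,768.57 + 186.00 = 1,954.57; u = 186.00/1,954.57 = 9.52%.
September: labor force = 1,762.29 + 178.08 = 1,940.37; u = 178.08/1,940.37 = 9.18%.
Change = 9.18% − 9.52% = −0.34 pp.

The unemployment rate changed by −0.34 percentage points.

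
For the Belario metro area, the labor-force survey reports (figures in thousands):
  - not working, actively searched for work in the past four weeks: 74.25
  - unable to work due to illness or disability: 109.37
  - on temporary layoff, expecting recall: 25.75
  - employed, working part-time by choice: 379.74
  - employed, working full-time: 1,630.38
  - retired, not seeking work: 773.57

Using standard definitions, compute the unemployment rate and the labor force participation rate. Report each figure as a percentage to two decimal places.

Unemployment rate ≈ 4.74%; labor force participation rate ≈ 70.50%.

Employed = 379.74 + 1,630.38 = 2,010.12 thousand.
Unemployed = 74.25 + 25.75 = 100.00 thousand (jobless and actively searching, or on temporary layoff).
Labor force = 2,010.12 + 100.00 = 2,110.12 thousand.
Not in labor force = 109.37 + 773.57 = 882.94 thousand (those not working and not actively searching are outside the labor force).
Civilian working-age population = 2,110.12 + 882.94 = 2,993.06 thousand.
Unemployment rate = 100.00 / 2,110.12 = 4.74%.
Labor force participation rate = 2,110.12 / 2,993.06 = 70.50%.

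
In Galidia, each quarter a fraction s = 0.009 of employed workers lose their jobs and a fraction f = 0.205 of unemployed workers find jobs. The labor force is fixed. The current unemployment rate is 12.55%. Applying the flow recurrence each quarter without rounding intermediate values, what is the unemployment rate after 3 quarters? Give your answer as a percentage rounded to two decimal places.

With a fixed labor force, u_{t+1} = u_t + s·(1−u_t) − f·u_t = u_t·(1−s−f) + s.
Here 1−s−f = 0.786 and s = 0.009.
u_1 = 0.125500 × 0.786 + 0.009 = 0.107643.
u_2 = 0.107643 × 0.786 + 0.009 = 0.093607.
u_3 = 0.093607 × 0.786 + 0.009 = 0.082575.

Unemployment rate after three quarters ≈ 8.26%.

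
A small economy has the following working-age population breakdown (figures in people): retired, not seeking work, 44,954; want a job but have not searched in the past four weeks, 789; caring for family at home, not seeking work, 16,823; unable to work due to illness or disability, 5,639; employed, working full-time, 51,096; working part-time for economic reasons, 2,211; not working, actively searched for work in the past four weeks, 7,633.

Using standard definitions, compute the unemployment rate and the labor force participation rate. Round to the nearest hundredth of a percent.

Unemployment rate ≈ 12.53%; labor force participation rate ≈ 47.19%.

Employed = 51,096 + 2,211 = 53,307 (anyone who worked, including part-time for economic reasons, counts as employed).
Unemployed = 7,633.
Labor force = 53,307 + 7,633 = 60,940.
Not in labor force = 44,954 + 789 + 16,823 + 5,639 = 68,205 (those not working and not actively searching are outside the labor force — including those who want a job but have given up searching).
Civilian working-age population = 60,940 + 68,205 = 129,145.
Unemployment rate = 7,633 / 60,940 = 12.53%.
Labor force participation rate = 60,940 / 129,145 = 47.19%.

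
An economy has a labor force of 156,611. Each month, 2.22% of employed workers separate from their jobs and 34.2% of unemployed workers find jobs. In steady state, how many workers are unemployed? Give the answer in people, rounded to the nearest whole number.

Steady-state unemployment rate u* = s/(s+f) = 2.22/(2.22+34.2) = 0.060956.
Unemployed = u* × labor force = 0.060956 × 156,611 ≈ 9,546.

About 9,546 are unemployed in steady state.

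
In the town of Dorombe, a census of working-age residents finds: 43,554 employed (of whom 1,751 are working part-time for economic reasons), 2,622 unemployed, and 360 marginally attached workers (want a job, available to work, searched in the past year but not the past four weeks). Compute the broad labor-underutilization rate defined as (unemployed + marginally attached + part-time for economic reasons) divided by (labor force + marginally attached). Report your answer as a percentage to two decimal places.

Labor force = 43,554 + 2,622 = 46,176.
Numerator = 2,622 + 360 + 1,751 = 4,733.
Denominator = 46,176 + 360 = 46,536.
Broad rate = 4,733 / 46,536 = 10.17%.

Broad underutilization rate ≈ 10.17%.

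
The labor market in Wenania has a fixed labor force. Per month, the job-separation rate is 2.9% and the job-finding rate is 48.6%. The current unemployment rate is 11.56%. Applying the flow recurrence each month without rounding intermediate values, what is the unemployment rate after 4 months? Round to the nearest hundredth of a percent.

With a fixed labor force, u_{t+1} = u_t + s·(1−u_t) − f·u_t = u_t·(1−s−f) + s.
Here 1−s−f = 0.485 and s = 0.029.
u_1 = 0.115600 × 0.485 + 0.029 = 0.085066.
u_2 = 0.085066 × 0.485 + 0.029 = 0.070257.
u_3 = 0.070257 × 0.485 + 0.029 = 0.063075.
u_4 = 0.063075 × 0.485 + 0.029 = 0.059591.

Unemployment rate after four months ≈ 5.96%.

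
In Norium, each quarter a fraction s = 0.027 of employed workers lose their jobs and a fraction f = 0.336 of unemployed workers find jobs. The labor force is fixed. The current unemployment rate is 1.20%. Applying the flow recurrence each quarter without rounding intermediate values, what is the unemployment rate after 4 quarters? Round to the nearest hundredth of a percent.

With a fixed labor force, u_{t+1} = u_t + s·(1−u_t) − f·u_t = u_t·(1−s−f) + s.
Here 1−s−f = 0.637 and s = 0.027.
u_1 = 0.012000 × 0.637 + 0.027 = 0.034644.
u_2 = 0.034644 × 0.637 + 0.027 = 0.049068.
u_3 = 0.049068 × 0.637 + 0.027 = 0.058256.
u_4 = 0.058256 × 0.637 + 0.027 = 0.064109.

Unemployment rate after four quarters ≈ 6.41%.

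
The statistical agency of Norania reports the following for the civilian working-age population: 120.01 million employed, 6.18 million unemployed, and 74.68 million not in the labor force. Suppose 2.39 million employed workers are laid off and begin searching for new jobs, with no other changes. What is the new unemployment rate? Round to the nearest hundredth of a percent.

New unemployment rate ≈ 6.79%.

Initially, labor force = 120.01 + 6.18 = 126.19 million, so u = 6.18/126.19 = 4.90%.
After the change, employed falls and unemployed rises by 2.39; labor force unchanged → E = 117.62, U = 8.57, labor force = 126.19 million.
New unemployment rate = 8.57 / 126.19 = 6.79%.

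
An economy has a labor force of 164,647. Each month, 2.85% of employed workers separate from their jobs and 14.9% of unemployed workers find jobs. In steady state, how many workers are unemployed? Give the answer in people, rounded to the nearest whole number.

About 26,436 are unemployed in steady state.

Steady-state unemployment rate u* = s/(s+f) = 2.85/(2.85+14.9) = 0.160563.
Unemployed = u* × labor force = 0.160563 × 164,647 ≈ 26,436.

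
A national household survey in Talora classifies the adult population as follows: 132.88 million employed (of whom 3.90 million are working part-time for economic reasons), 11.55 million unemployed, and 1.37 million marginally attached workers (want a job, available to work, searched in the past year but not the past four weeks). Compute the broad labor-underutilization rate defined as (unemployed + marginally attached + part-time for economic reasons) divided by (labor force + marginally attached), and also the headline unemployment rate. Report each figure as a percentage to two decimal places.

Broad underutilization rate ≈ 11.54%; headline unemployment rate ≈ 8.00%.

Labor force = 132.88 + 11.55 = 144.43 million.
Numerator = 11.55 + 1.37 + 3.90 = 16.82 million.
Denominator = 144.43 + 1.37 = 145.80 million.
Broad rate = 16.82 / 145.80 = 11.54%.
Headline unemployment rate = 11.55 / 144.43 = 8.00%.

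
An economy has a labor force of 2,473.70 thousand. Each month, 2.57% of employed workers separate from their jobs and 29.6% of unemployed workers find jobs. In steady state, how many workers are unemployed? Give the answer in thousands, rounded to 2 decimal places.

About 197.62 thousand are unemployed in steady state.

Steady-state unemployment rate u* = s/(s+f) = 2.57/(2.57+29.6) = 0.079888.
Unemployed = u* × labor force = 0.079888 × 2,473.70 ≈ 197.62 thousand.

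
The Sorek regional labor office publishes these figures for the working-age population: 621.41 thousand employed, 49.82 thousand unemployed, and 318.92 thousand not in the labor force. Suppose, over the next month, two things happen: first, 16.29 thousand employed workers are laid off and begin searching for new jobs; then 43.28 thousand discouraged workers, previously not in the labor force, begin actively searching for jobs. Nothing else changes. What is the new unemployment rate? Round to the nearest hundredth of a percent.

New unemployment rate ≈ 15.31%.

Initially, labor force = 621.41 + 49.82 = 671.23 thousand, so u = 49.82/671.23 = 7.42%.
After the first change, employed falls and unemployed rises by 16.29; labor force unchanged → E = 605.12, U = 66.11, labor force = 671.23 thousand.
After the second change, unemployed and labor force both rise by 43.28 → E = 605.12, U = 109.39, labor force = 714.51 thousand.
New unemployment rate = 109.39 / 714.51 = 15.31%.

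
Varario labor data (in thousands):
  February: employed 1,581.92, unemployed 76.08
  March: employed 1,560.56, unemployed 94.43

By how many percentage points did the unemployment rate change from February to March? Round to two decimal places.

The unemployment rate changed by +1.12 percentage points.

February: labor force = 1,581.92 + 76.08 = 1,658.00; u = 76.08/1,658.00 = 4.59%.
March: labor force = 1,560.56 + 94.43 = 1,654.99; u = 94.43/1,654.99 = 5.71%.
Change = 5.71% − 4.59% = +1.12 pp.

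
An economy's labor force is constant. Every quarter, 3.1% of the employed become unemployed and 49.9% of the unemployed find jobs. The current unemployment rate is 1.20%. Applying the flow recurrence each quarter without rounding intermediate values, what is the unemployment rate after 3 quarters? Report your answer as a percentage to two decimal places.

With a fixed labor force, u_{t+1} = u_t + s·(1−u_t) − f·u_t = u_t·(1−s−f) + s.
Here 1−s−f = 0.470 and s = 0.031.
u_1 = 0.012000 × 0.470 + 0.031 = 0.036640.
u_2 = 0.036640 × 0.470 + 0.031 = 0.048221.
u_3 = 0.048221 × 0.470 + 0.031 = 0.053664.

Unemployment rate after three quarters ≈ 5.37%.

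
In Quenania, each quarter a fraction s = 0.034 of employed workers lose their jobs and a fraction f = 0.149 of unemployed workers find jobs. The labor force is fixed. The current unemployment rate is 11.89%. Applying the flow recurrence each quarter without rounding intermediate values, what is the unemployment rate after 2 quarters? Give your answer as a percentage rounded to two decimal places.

Unemployment rate after two quarters ≈ 14.11%.

With a fixed labor force, u_{t+1} = u_t + s·(1−u_t) − f·u_t = u_t·(1−s−f) + s.
Here 1−s−f = 0.817 and s = 0.034.
u_1 = 0.118900 × 0.817 + 0.034 = 0.131141.
u_2 = 0.131141 × 0.817 + 0.034 = 0.141142.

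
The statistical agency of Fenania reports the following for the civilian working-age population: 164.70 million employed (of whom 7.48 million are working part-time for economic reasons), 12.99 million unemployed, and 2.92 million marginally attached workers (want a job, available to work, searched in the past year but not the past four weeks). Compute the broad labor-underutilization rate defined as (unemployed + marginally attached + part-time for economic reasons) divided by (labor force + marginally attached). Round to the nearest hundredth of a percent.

Broad underutilization rate ≈ 12.95%.

Labor force = 164.70 + 12.99 = 177.69 million.
Numerator = 12.99 + 2.92 + 7.48 = 23.39 million.
Denominator = 177.69 + 2.92 = 180.61 million.
Broad rate = 23.39 / 180.61 = 12.95%.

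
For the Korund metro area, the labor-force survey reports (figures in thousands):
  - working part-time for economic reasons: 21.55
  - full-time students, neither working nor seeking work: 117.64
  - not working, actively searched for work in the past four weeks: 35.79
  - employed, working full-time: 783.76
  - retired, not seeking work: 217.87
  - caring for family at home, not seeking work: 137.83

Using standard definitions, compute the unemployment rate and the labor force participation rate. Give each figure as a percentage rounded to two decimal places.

Unemployment rate ≈ 4.26%; labor force participation rate ≈ 63.99%.

Employed = 21.55 + 783.76 = 805.31 thousand (anyone who worked, including part-time for economic reasons, counts as employed).
Unemployed = 35.79 thousand.
Labor force = 805.31 + 35.79 = 841.10 thousand.
Not in labor force = 117.64 + 217.87 + 137.83 = 473.34 thousand (those not working and not actively searching are outside the labor force).
Civilian working-age population = 841.10 + 473.34 = 1,314.44 thousand.
Unemployment rate = 35.79 / 841.10 = 4.26%.
Labor force participation rate = 841.10 / 1,314.44 = 63.99%.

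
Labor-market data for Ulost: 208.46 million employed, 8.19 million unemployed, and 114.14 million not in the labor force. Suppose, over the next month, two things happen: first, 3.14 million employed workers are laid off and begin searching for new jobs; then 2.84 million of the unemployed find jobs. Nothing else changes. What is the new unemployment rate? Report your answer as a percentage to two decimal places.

Initially, labor force = 208.46 + 8.19 = 216.65 million, so u = 8.19/216.65 = 3.78%.
After the first change, employed falls and unemployed rises by 3.14; labor force unchanged → E = 205.32, U = 11.33, labor force = 216.65 million.
After the second change, unemployed falls and employed rises by 2.84; labor force unchanged → E = 208.16, U = 8.49, labor force = 216.65 million.
New unemployment rate = 8.49 / 216.65 = 3.92%.

New unemployment rate ≈ 3.92%.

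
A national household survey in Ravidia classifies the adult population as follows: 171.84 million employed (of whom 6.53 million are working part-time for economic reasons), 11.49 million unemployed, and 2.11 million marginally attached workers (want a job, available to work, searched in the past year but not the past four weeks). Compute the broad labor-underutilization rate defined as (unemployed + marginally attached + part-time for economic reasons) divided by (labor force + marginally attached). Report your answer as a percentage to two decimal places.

Labor force = 171.84 + 11.49 = 183.33 million.
Numerator = 11.49 + 2.11 + 6.53 = 20.13 million.
Denominator = 183.33 + 2.11 = 185.44 million.
Broad rate = 20.13 / 185.44 = 10.86%.

Broad underutilization rate ≈ 10.86%.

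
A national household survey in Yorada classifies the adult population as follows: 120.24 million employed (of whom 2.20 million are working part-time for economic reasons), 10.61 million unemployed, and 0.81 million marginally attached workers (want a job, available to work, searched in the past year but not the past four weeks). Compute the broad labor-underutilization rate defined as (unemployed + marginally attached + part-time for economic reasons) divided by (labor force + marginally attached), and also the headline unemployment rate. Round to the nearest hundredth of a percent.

Broad underutilization rate ≈ 10.34%; headline unemployment rate ≈ 8.11%.

Labor force = 120.24 + 10.61 = 130.85 million.
Numerator = 10.61 + 0.81 + 2.20 = 13.62 million.
Denominator = 130.85 + 0.81 = 131.66 million.
Broad rate = 13.62 / 131.66 = 10.34%.
Headline unemployment rate = 10.61 / 130.85 = 8.11%.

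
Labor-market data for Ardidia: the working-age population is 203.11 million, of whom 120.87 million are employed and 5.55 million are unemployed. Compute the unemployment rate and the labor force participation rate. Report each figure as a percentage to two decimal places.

Labor force = employed + unemployed = 120.87 + 5.55 = 126.42 million.
Unemployment rate = 5.55 / 126.42 = 4.39%.
Labor force participation rate = 126.42 / 203.11 = 62.24%.

Unemployment rate ≈ 4.39%; labor force participation rate ≈ 62.24%.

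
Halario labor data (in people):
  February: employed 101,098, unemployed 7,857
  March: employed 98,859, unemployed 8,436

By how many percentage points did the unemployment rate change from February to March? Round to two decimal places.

February: labor force = 101,098 + 7,857 = 108,955; u = 7,857/108,955 = 7.21%.
March: labor force = 98,859 + 8,436 = 107,295; u = 8,436/107,295 = 7.86%.
Change = 7.86% − 7.21% = +0.65 pp.

The unemployment rate changed by +0.65 percentage points.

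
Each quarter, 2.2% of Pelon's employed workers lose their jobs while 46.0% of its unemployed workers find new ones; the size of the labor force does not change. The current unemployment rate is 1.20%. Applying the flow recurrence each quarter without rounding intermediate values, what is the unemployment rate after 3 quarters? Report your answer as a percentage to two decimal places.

With a fixed labor force, u_{t+1} = u_t + s·(1−u_t) − f·u_t = u_t·(1−s−f) + s.
Here 1−s−f = 0.518 and s = 0.022.
u_1 = 0.012000 × 0.518 + 0.022 = 0.028216.
u_2 = 0.028216 × 0.518 + 0.022 = 0.036616.
u_3 = 0.036616 × 0.518 + 0.022 = 0.040967.

Unemployment rate after three quarters ≈ 4.10%.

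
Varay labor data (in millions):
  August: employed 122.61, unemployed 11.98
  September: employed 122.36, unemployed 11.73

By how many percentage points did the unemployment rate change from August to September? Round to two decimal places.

August: labor force = 122.61 + 11.98 = 134.59; u = 11.98/134.59 = 8.90%.
September: labor force = 122.36 + 11.73 = 134.09; u = 11.73/134.09 = 8.75%.
Change = 8.75% − 8.90% = −0.15 pp.

The unemployment rate changed by −0.15 percentage points.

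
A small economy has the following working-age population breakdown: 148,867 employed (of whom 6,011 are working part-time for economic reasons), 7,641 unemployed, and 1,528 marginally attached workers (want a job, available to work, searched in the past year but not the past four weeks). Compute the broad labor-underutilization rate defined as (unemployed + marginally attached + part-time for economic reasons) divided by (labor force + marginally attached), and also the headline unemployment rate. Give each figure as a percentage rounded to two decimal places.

Labor force = 148,867 + 7,641 = 156,508.
Numerator = 7,641 + 1,528 + 6,011 = 15,180.
Denominator = 156,508 + 1,528 = 158,036.
Broad rate = 15,180 / 158,036 = 9.61%.
Headline unemployment rate = 7,641 / 156,508 = 4.88%.

Broad underutilization rate ≈ 9.61%; headline unemployment rate ≈ 4.88%.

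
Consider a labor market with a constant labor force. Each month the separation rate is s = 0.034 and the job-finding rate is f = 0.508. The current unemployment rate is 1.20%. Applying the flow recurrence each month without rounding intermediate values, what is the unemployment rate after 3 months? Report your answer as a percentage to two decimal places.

With a fixed labor force, u_{t+1} = u_t + s·(1−u_t) − f·u_t = u_t·(1−s−f) + s.
Here 1−s−f = 0.458 and s = 0.034.
u_1 = 0.012000 × 0.458 + 0.034 = 0.039496.
u_2 = 0.039496 × 0.458 + 0.034 = 0.052089.
u_3 = 0.052089 × 0.458 + 0.034 = 0.057857.

Unemployment rate after three months ≈ 5.79%.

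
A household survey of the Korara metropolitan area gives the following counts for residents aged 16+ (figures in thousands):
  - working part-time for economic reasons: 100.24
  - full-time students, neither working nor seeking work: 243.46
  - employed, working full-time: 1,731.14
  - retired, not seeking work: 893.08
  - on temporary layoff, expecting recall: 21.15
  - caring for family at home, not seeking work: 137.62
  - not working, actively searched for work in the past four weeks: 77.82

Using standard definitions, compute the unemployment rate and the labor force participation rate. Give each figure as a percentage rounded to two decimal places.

Unemployment rate ≈ 5.13%; labor force participation rate ≈ 60.24%.

Employed = 100.24 + 1,731.14 = 1,831.38 thousand (anyone who worked, including part-time for economic reasons, counts as employed).
Unemployed = 21.15 + 77.82 = 98.97 thousand (jobless and actively searching, or on temporary layoff).
Labor force = 1,831.38 + 98.97 = 1,930.35 thousand.
Not in labor force = 243.46 + 893.08 + 137.62 = 1,274.16 thousand (those not working and not actively searching are outside the labor force).
Civilian working-age population = 1,930.35 + 1,274.16 = 3,204.51 thousand.
Unemployment rate = 98.97 / 1,930.35 = 5.13%.
Labor force participation rate = 1,930.35 / 3,204.51 = 60.24%.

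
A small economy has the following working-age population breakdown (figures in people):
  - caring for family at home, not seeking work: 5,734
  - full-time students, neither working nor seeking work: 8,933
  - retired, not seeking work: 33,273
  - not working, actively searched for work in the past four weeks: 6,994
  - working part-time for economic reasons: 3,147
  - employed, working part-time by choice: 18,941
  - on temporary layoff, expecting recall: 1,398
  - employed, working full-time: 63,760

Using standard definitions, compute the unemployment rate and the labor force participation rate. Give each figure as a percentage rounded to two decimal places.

Employed = 3,147 + 18,941 + 63,760 = 85,848 (anyone who worked, including part-time for economic reasons, counts as employed).
Unemployed = 6,994 + 1,398 = 8,392 (jobless and actively searching, or on temporary layoff).
Labor force = 85,848 + 8,392 = 94,240.
Not in labor force = 5,734 + 8,933 + 33,273 = 47,940 (those not working and not actively searching are outside the labor force).
Civilian working-age population = 94,240 + 47,940 = 142,180.
Unemployment rate = 8,392 / 94,240 = 8.90%.
Labor force participation rate = 94,240 / 142,180 = 66.28%.

Unemployment rate ≈ 8.90%; labor force participation rate ≈ 66.28%.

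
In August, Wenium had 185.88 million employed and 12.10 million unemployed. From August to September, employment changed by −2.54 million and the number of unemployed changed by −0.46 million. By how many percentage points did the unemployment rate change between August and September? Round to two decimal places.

August: labor force = 185.88 + 12.10 = 197.98; u = 12.10/197.98 = 6.11%.
September: labor force = 183.34 + 11.64 = 194.98; u = 11.64/194.98 = 5.97%.
Change = 5.97% − 6.11% = −0.14 pp.

The unemployment rate changed by −0.14 percentage points.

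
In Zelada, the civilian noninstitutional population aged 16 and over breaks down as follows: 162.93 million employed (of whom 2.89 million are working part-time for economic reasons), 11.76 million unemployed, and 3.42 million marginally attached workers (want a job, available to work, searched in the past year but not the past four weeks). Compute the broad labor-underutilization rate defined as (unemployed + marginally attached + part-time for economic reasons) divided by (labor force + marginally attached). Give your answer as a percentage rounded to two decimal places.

Labor force = 162.93 + 11.76 = 174.69 million.
Numerator = 11.76 + 3.42 + 2.89 = 18.07 million.
Denominator = 174.69 + 3.42 = 178.11 million.
Broad rate = 18.07 / 178.11 = 10.15%.

Broad underutilization rate ≈ 10.15%.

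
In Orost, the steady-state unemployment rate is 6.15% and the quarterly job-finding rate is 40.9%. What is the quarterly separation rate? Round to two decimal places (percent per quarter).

Separation rate ≈ 2.68% per quarter.

From u* = s/(s+f): s = u·f/(1−u).
s = 0.0615 × 40.9 / (1 − 0.0615) = 2.5154 / 0.9385 ≈ 2.68% per quarter.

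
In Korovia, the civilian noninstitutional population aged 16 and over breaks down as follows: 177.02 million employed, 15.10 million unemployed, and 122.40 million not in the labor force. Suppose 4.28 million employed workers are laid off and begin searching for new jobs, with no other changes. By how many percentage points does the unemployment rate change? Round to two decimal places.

The unemployment rate changes by +2.23 percentage points.

Initially, labor force = 177.02 + 15.10 = 192.12 million, so u = 15.10/192.12 = 7.86%.
After the change, employed falls and unemployed rises by 4.28; labor force unchanged → E = 172.74, U = 19.38, labor force = 192.12 million.
New unemployment rate = 19.38 / 192.12 = 10.09%.
Change = 10.09% − 7.86% = +2.23 percentage points.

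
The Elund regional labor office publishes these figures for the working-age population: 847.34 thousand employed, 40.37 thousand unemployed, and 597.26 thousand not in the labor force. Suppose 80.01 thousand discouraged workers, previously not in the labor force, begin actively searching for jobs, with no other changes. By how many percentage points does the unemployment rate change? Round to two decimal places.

The unemployment rate changes by +7.89 percentage points.

Initially, labor force = 847.34 + 40.37 = 887.71 thousand, so u = 40.37/887.71 = 4.55%.
After the change, unemployed and labor force both rise by 80.01 → E = 847.34, U = 120.38, labor force = 967.72 thousand.
New unemployment rate = 120.38 / 967.72 = 12.44%.
Change = 12.44% − 4.55% = +7.89 percentage points.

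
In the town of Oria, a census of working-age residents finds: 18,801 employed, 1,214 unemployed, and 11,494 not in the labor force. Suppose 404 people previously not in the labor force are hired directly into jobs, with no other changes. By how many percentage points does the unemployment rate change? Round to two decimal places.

Initially, labor force = 18,801 + 1,214 = 20,015, so u = 1,214/20,015 = 6.07%.
After the change, employed and labor force both rise by 404; unemployed unchanged → E = 19,205, U = 1,214, labor force = 20,419.
New unemployment rate = 1,214 / 20,419 = 5.95%.
Change = 5.95% − 6.07% = −0.12 percentage points.

The unemployment rate changes by −0.12 percentage points.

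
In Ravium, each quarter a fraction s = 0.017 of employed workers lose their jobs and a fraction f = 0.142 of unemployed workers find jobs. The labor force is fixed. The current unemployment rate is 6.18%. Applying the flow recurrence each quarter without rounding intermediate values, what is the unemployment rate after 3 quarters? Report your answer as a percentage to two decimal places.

Unemployment rate after three quarters ≈ 8.01%.

With a fixed labor force, u_{t+1} = u_t + s·(1−u_t) − f·u_t = u_t·(1−s−f) + s.
Here 1−s−f = 0.841 and s = 0.017.
u_1 = 0.061800 × 0.841 + 0.017 = 0.068974.
u_2 = 0.068974 × 0.841 + 0.017 = 0.075007.
u_3 = 0.075007 × 0.841 + 0.017 = 0.080081.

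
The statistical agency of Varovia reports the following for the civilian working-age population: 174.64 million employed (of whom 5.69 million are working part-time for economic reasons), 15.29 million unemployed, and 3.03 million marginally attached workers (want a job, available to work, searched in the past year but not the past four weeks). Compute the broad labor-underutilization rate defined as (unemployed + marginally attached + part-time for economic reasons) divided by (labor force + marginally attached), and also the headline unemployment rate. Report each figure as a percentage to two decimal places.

Broad underutilization rate ≈ 12.44%; headline unemployment rate ≈ 8.05%.

Labor force = 174.64 + 15.29 = 189.93 million.
Numerator = 15.29 + 3.03 + 5.69 = 24.01 million.
Denominator = 189.93 + 3.03 = 192.96 million.
Broad rate = 24.01 / 192.96 = 12.44%.
Headline unemployment rate = 15.29 / 189.93 = 8.05%.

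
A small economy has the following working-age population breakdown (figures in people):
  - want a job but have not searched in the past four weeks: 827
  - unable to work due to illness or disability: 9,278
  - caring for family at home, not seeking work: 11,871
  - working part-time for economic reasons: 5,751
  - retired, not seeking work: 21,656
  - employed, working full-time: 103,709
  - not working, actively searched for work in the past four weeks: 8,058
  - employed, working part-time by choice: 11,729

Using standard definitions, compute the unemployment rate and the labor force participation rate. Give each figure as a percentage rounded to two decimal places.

Employed = 5,751 + 103,709 + 11,729 = 121,189 (anyone who worked, including part-time for economic reasons, counts as employed).
Unemployed = 8,058.
Labor force = 121,189 + 8,058 = 129,247.
Not in labor force = 827 + 9,278 + 11,871 + 21,656 = 43,632 (those not working and not actively searching are outside the labor force — including those who want a job but have given up searching).
Civilian working-age population = 129,247 + 43,632 = 172,879.
Unemployment rate = 8,058 / 129,247 = 6.23%.
Labor force participation rate = 129,247 / 172,879 = 74.76%.

Unemployment rate ≈ 6.23%; labor force participation rate ≈ 74.76%.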